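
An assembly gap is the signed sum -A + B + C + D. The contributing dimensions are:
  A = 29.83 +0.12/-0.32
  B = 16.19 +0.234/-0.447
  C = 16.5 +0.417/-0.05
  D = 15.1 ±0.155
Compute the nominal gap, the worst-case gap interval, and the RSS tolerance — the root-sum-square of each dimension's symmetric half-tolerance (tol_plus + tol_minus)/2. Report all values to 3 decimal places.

nominal=17.960 wc=[17.188,19.086] rss=0.493

Stack each dimension's contribution:
  -A: nom -29.830 → Σnom=-29.830; wc +0.320/-0.120 → slack +0.320/-0.120; half-tol=0.220, Σhalf²=0.048400
  +B: nom +16.190 → Σnom=-13.640; wc +0.234/-0.447 → slack +0.554/-0.567; half-tol=0.341, Σhalf²=0.164340
  +C: nom +16.500 → Σnom=2.860; wc +0.417/-0.050 → slack +0.971/-0.617; half-tol=0.233, Σhalf²=0.218863
  +D: nom +15.100 → Σnom=17.960; wc +0.155/-0.155 → slack +1.126/-0.772; half-tol=0.155, Σhalf²=0.242888
Nominal = 17.960. Worst-case = [17.960 - 0.772, 17.960 + 1.126] = [17.188, 19.086]. RSS = √0.242888 = 0.493.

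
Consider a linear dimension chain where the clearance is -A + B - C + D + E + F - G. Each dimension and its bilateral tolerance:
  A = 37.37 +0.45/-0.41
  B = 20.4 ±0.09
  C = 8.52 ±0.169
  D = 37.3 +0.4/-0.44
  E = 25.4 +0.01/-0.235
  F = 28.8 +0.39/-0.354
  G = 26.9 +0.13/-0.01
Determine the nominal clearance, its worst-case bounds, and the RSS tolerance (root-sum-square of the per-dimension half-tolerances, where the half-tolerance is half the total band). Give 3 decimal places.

Stack each dimension's contribution:
  -A: nom -37.370 → Σnom=-37.370; wc +0.410/-0.450 → slack +0.410/-0.450; half-tol=0.430, Σhalf²=0.184900
  +B: nom +20.400 → Σnom=-16.970; wc +0.090/-0.090 → slack +0.500/-0.540; half-tol=0.090, Σhalf²=0.193000
  -C: nom -8.520 → Σnom=-25.490; wc +0.169/-0.169 → slack +0.669/-0.709; half-tol=0.169, Σhalf²=0.221561
  +D: nom +37.300 → Σnom=11.810; wc +0.400/-0.440 → slack +1.069/-1.149; half-tol=0.420, Σhalf²=0.397961
  +E: nom +25.400 → Σnom=37.210; wc +0.010/-0.235 → slack +1.079/-1.384; half-tol=0.122, Σhalf²=0.412967
  +F: nom +28.800 → Σnom=66.010; wc +0.390/-0.354 → slack +1.469/-1.738; half-tol=0.372, Σhalf²=0.551351
  -G: nom -26.900 → Σnom=39.110; wc +0.010/-0.130 → slack +1.479/-1.868; half-tol=0.070, Σhalf²=0.556251
Nominal = 39.110. Worst-case = [39.110 - 1.868, 39.110 + 1.479] = [37.242, 40.589]. RSS = √0.556251 = 0.746.

nominal=39.110 wc=[37.242,40.589] rss=0.746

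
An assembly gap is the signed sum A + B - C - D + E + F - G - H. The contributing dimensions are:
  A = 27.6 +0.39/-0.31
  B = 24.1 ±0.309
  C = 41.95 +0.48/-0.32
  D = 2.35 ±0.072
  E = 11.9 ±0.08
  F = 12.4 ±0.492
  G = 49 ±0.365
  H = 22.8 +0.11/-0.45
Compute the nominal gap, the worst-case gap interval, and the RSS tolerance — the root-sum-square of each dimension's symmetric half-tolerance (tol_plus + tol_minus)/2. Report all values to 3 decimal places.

Stack each dimension's contribution:
  +A: nom +27.600 → Σnom=27.600; wc +0.390/-0.310 → slack +0.390/-0.310; half-tol=0.350, Σhalf²=0.122500
  +B: nom +24.100 → Σnom=51.700; wc +0.309/-0.309 → slack +0.699/-0.619; half-tol=0.309, Σhalf²=0.217981
  -C: nom -41.950 → Σnom=9.750; wc +0.320/-0.480 → slack +1.019/-1.099; half-tol=0.400, Σhalf²=0.377981
  -D: nom -2.350 → Σnom=7.400; wc +0.072/-0.072 → slack +1.091/-1.171; half-tol=0.072, Σhalf²=0.383165
  +E: nom +11.900 → Σnom=19.300; wc +0.080/-0.080 → slack +1.171/-1.251; half-tol=0.080, Σhalf²=0.389565
  +F: nom +12.400 → Σnom=31.700; wc +0.492/-0.492 → slack +1.663/-1.743; half-tol=0.492, Σhalf²=0.631629
  -G: nom -49.000 → Σnom=-17.300; wc +0.365/-0.365 → slack +2.028/-2.108; half-tol=0.365, Σhalf²=0.764854
  -H: nom -22.800 → Σnom=-40.100; wc +0.450/-0.110 → slack +2.478/-2.218; half-tol=0.280, Σhalf²=0.843254
Nominal = -40.100. Worst-case = [-40.100 - 2.218, -40.100 + 2.478] = [-42.318, -37.622]. RSS = √0.843254 = 0.918.

nominal=-40.100 wc=[-42.318,-37.622] rss=0.918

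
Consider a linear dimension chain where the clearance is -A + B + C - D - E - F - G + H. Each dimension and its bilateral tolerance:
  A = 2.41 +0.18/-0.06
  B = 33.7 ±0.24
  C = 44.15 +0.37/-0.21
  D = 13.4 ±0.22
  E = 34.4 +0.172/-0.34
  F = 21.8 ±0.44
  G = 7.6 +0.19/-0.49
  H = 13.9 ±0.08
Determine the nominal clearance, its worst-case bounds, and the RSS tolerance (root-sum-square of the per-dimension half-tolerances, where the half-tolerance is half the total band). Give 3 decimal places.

nominal=12.140 wc=[10.408,14.380] rss=0.765

Stack each dimension's contribution:
  -A: nom -2.410 → Σnom=-2.410; wc +0.060/-0.180 → slack +0.060/-0.180; half-tol=0.120, Σhalf²=0.014400
  +B: nom +33.700 → Σnom=31.290; wc +0.240/-0.240 → slack +0.300/-0.420; half-tol=0.240, Σhalf²=0.072000
  +C: nom +44.150 → Σnom=75.440; wc +0.370/-0.210 → slack +0.670/-0.630; half-tol=0.290, Σhalf²=0.156100
  -D: nom -13.400 → Σnom=62.040; wc +0.220/-0.220 → slack +0.890/-0.850; half-tol=0.220, Σhalf²=0.204500
  -E: nom -34.400 → Σnom=27.640; wc +0.340/-0.172 → slack +1.230/-1.022; half-tol=0.256, Σhalf²=0.270036
  -F: nom -21.800 → Σnom=5.840; wc +0.440/-0.440 → slack +1.670/-1.462; half-tol=0.440, Σhalf²=0.463636
  -G: nom -7.600 → Σnom=-1.760; wc +0.490/-0.190 → slack +2.160/-1.652; half-tol=0.340, Σhalf²=0.579236
  +H: nom +13.900 → Σnom=12.140; wc +0.080/-0.080 → slack +2.240/-1.732; half-tol=0.080, Σhalf²=0.585636
Nominal = 12.140. Worst-case = [12.140 - 1.732, 12.140 + 2.240] = [10.408, 14.380]. RSS = √0.585636 = 0.765.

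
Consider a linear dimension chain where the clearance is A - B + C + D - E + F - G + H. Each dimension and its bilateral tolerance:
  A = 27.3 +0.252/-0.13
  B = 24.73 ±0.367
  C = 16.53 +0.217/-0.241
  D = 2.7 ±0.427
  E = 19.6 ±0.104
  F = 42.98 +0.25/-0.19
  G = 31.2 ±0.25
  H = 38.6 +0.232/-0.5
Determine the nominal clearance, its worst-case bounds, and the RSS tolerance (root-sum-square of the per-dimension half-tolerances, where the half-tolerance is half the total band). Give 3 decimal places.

Stack each dimension's contribution:
  +A: nom +27.300 → Σnom=27.300; wc +0.252/-0.130 → slack +0.252/-0.130; half-tol=0.191, Σhalf²=0.036481
  -B: nom -24.730 → Σnom=2.570; wc +0.367/-0.367 → slack +0.619/-0.497; half-tol=0.367, Σhalf²=0.171170
  +C: nom +16.530 → Σnom=19.100; wc +0.217/-0.241 → slack +0.836/-0.738; half-tol=0.229, Σhalf²=0.223611
  +D: nom +2.700 → Σnom=21.800; wc +0.427/-0.427 → slack +1.263/-1.165; half-tol=0.427, Σhalf²=0.405940
  -E: nom -19.600 → Σnom=2.200; wc +0.104/-0.104 → slack +1.367/-1.269; half-tol=0.104, Σhalf²=0.416756
  +F: nom +42.980 → Σnom=45.180; wc +0.250/-0.190 → slack +1.617/-1.459; half-tol=0.220, Σhalf²=0.465156
  -G: nom -31.200 → Σnom=13.980; wc +0.250/-0.250 → slack +1.867/-1.709; half-tol=0.250, Σhalf²=0.527656
  +H: nom +38.600 → Σnom=52.580; wc +0.232/-0.500 → slack +2.099/-2.209; half-tol=0.366, Σhalf²=0.661612
Nominal = 52.580. Worst-case = [52.580 - 2.209, 52.580 + 2.099] = [50.371, 54.679]. RSS = √0.661612 = 0.813.

nominal=52.580 wc=[50.371,54.679] rss=0.813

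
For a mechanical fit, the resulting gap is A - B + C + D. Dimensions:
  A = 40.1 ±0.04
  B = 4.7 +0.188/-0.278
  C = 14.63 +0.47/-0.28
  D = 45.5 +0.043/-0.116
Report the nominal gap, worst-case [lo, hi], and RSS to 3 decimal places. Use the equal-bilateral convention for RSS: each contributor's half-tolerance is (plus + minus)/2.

nominal=95.530 wc=[94.906,96.361] rss=0.450

Stack each dimension's contribution:
  +A: nom +40.100 → Σnom=40.100; wc +0.040/-0.040 → slack +0.040/-0.040; half-tol=0.040, Σhalf²=0.001600
  -B: nom -4.700 → Σnom=35.400; wc +0.278/-0.188 → slack +0.318/-0.228; half-tol=0.233, Σhalf²=0.055889
  +C: nom +14.630 → Σnom=50.030; wc +0.470/-0.280 → slack +0.788/-0.508; half-tol=0.375, Σhalf²=0.196514
  +D: nom +45.500 → Σnom=95.530; wc +0.043/-0.116 → slack +0.831/-0.624; half-tol=0.080, Σhalf²=0.202834
Nominal = 95.530. Worst-case = [95.530 - 0.624, 95.530 + 0.831] = [94.906, 96.361]. RSS = √0.202834 = 0.450.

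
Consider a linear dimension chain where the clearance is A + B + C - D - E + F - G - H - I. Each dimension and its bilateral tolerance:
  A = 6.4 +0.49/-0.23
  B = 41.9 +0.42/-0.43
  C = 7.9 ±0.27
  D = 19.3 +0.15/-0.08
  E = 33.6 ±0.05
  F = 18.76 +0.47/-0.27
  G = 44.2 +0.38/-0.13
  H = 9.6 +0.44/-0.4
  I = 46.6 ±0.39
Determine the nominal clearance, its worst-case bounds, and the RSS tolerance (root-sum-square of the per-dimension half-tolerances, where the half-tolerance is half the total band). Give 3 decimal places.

nominal=-78.340 wc=[-80.950,-75.640] rss=0.964

Stack each dimension's contribution:
  +A: nom +6.400 → Σnom=6.400; wc +0.490/-0.230 → slack +0.490/-0.230; half-tol=0.360, Σhalf²=0.129600
  +B: nom +41.900 → Σnom=48.300; wc +0.420/-0.430 → slack +0.910/-0.660; half-tol=0.425, Σhalf²=0.310225
  +C: nom +7.900 → Σnom=56.200; wc +0.270/-0.270 → slack +1.180/-0.930; half-tol=0.270, Σhalf²=0.383125
  -D: nom -19.300 → Σnom=36.900; wc +0.080/-0.150 → slack +1.260/-1.080; half-tol=0.115, Σhalf²=0.396350
  -E: nom -33.600 → Σnom=3.300; wc +0.050/-0.050 → slack +1.310/-1.130; half-tol=0.050, Σhalf²=0.398850
  +F: nom +18.760 → Σnom=22.060; wc +0.470/-0.270 → slack +1.780/-1.400; half-tol=0.370, Σhalf²=0.535750
  -G: nom -44.200 → Σnom=-22.140; wc +0.130/-0.380 → slack +1.910/-1.780; half-tol=0.255, Σhalf²=0.600775
  -H: nom -9.600 → Σnom=-31.740; wc +0.400/-0.440 → slack +2.310/-2.220; half-tol=0.420, Σhalf²=0.777175
  -I: nom -46.600 → Σnom=-78.340; wc +0.390/-0.390 → slack +2.700/-2.610; half-tol=0.390, Σhalf²=0.929275
Nominal = -78.340. Worst-case = [-78.340 - 2.610, -78.340 + 2.700] = [-80.950, -75.640]. RSS = √0.929275 = 0.964.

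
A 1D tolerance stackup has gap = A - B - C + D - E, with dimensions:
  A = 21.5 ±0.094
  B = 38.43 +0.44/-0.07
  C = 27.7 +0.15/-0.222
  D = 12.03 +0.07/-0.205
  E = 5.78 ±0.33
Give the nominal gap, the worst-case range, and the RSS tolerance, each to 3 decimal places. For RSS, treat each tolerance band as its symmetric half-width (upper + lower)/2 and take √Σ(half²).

Stack each dimension's contribution:
  +A: nom +21.500 → Σnom=21.500; wc +0.094/-0.094 → slack +0.094/-0.094; half-tol=0.094, Σhalf²=0.008836
  -B: nom -38.430 → Σnom=-16.930; wc +0.070/-0.440 → slack +0.164/-0.534; half-tol=0.255, Σhalf²=0.073861
  -C: nom -27.700 → Σnom=-44.630; wc +0.222/-0.150 → slack +0.386/-0.684; half-tol=0.186, Σhalf²=0.108457
  +D: nom +12.030 → Σnom=-32.600; wc +0.070/-0.205 → slack +0.456/-0.889; half-tol=0.138, Σhalf²=0.127363
  -E: nom -5.780 → Σnom=-38.380; wc +0.330/-0.330 → slack +0.786/-1.219; half-tol=0.330, Σhalf²=0.236263
Nominal = -38.380. Worst-case = [-38.380 - 1.219, -38.380 + 0.786] = [-39.599, -37.594]. RSS = √0.236263 = 0.486.

nominal=-38.380 wc=[-39.599,-37.594] rss=0.486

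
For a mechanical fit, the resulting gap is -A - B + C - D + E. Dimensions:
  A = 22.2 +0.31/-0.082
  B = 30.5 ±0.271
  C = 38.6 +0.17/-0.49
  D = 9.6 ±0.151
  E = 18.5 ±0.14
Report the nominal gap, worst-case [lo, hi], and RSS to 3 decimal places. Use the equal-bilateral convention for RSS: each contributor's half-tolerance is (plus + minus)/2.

Stack each dimension's contribution:
  -A: nom -22.200 → Σnom=-22.200; wc +0.082/-0.310 → slack +0.082/-0.310; half-tol=0.196, Σhalf²=0.038416
  -B: nom -30.500 → Σnom=-52.700; wc +0.271/-0.271 → slack +0.353/-0.581; half-tol=0.271, Σhalf²=0.111857
  +C: nom +38.600 → Σnom=-14.100; wc +0.170/-0.490 → slack +0.523/-1.071; half-tol=0.330, Σhalf²=0.220757
  -D: nom -9.600 → Σnom=-23.700; wc +0.151/-0.151 → slack +0.674/-1.222; half-tol=0.151, Σhalf²=0.243558
  +E: nom +18.500 → Σnom=-5.200; wc +0.140/-0.140 → slack +0.814/-1.362; half-tol=0.140, Σhalf²=0.263158
Nominal = -5.200. Worst-case = [-5.200 - 1.362, -5.200 + 0.814] = [-6.562, -4.386]. RSS = √0.263158 = 0.513.

nominal=-5.200 wc=[-6.562,-4.386] rss=0.513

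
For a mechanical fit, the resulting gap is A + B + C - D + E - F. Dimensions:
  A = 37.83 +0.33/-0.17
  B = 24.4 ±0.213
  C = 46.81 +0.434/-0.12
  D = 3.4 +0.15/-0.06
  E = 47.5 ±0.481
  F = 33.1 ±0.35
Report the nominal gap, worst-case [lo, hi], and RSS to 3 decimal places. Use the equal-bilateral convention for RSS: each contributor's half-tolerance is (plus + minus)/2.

nominal=120.040 wc=[118.556,121.908] rss=0.741

Stack each dimension's contribution:
  +A: nom +37.830 → Σnom=37.830; wc +0.330/-0.170 → slack +0.330/-0.170; half-tol=0.250, Σhalf²=0.062500
  +B: nom +24.400 → Σnom=62.230; wc +0.213/-0.213 → slack +0.543/-0.383; half-tol=0.213, Σhalf²=0.107869
  +C: nom +46.810 → Σnom=109.040; wc +0.434/-0.120 → slack +0.977/-0.503; half-tol=0.277, Σhalf²=0.184598
  -D: nom -3.400 → Σnom=105.640; wc +0.060/-0.150 → slack +1.037/-0.653; half-tol=0.105, Σhalf²=0.195623
  +E: nom +47.500 → Σnom=153.140; wc +0.481/-0.481 → slack +1.518/-1.134; half-tol=0.481, Σhalf²=0.426984
  -F: nom -33.100 → Σnom=120.040; wc +0.350/-0.350 → slack +1.868/-1.484; half-tol=0.350, Σhalf²=0.549484
Nominal = 120.040. Worst-case = [120.040 - 1.484, 120.040 + 1.868] = [118.556, 121.908]. RSS = √0.549484 = 0.741.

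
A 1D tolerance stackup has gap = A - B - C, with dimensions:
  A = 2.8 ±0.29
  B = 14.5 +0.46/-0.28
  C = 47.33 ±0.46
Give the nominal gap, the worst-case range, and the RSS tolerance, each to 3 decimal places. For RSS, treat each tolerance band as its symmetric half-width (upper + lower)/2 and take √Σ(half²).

nominal=-59.030 wc=[-60.240,-58.000] rss=0.658

Stack each dimension's contribution:
  +A: nom +2.800 → Σnom=2.800; wc +0.290/-0.290 → slack +0.290/-0.290; half-tol=0.290, Σhalf²=0.084100
  -B: nom -14.500 → Σnom=-11.700; wc +0.280/-0.460 → slack +0.570/-0.750; half-tol=0.370, Σhalf²=0.221000
  -C: nom -47.330 → Σnom=-59.030; wc +0.460/-0.460 → slack +1.030/-1.210; half-tol=0.460, Σhalf²=0.432600
Nominal = -59.030. Worst-case = [-59.030 - 1.210, -59.030 + 1.030] = [-60.240, -58.000]. RSS = √0.432600 = 0.658.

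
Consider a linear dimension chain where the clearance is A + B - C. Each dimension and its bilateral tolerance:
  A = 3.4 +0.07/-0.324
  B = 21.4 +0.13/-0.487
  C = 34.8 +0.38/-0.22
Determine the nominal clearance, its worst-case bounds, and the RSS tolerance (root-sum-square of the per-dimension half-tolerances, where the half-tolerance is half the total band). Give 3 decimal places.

nominal=-10.000 wc=[-11.191,-9.580] rss=0.473

Stack each dimension's contribution:
  +A: nom +3.400 → Σnom=3.400; wc +0.070/-0.324 → slack +0.070/-0.324; half-tol=0.197, Σhalf²=0.038809
  +B: nom +21.400 → Σnom=24.800; wc +0.130/-0.487 → slack +0.200/-0.811; half-tol=0.308, Σhalf²=0.133981
  -C: nom -34.800 → Σnom=-10.000; wc +0.220/-0.380 → slack +0.420/-1.191; half-tol=0.300, Σhalf²=0.223981
Nominal = -10.000. Worst-case = [-10.000 - 1.191, -10.000 + 0.420] = [-11.191, -9.580]. RSS = √0.223981 = 0.473.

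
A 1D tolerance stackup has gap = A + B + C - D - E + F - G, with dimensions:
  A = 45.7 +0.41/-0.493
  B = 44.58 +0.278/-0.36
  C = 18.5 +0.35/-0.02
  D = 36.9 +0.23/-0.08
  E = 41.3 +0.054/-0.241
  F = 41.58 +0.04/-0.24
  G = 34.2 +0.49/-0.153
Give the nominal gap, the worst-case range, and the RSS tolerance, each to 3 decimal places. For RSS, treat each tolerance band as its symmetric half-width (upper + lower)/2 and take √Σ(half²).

nominal=37.960 wc=[36.073,39.512] rss=0.713

Stack each dimension's contribution:
  +A: nom +45.700 → Σnom=45.700; wc +0.410/-0.493 → slack +0.410/-0.493; half-tol=0.452, Σhalf²=0.203852
  +B: nom +44.580 → Σnom=90.280; wc +0.278/-0.360 → slack +0.688/-0.853; half-tol=0.319, Σhalf²=0.305613
  +C: nom +18.500 → Σnom=108.780; wc +0.350/-0.020 → slack +1.038/-0.873; half-tol=0.185, Σhalf²=0.339838
  -D: nom -36.900 → Σnom=71.880; wc +0.080/-0.230 → slack +1.118/-1.103; half-tol=0.155, Σhalf²=0.363863
  -E: nom -41.300 → Σnom=30.580; wc +0.241/-0.054 → slack +1.359/-1.157; half-tol=0.147, Σhalf²=0.385620
  +F: nom +41.580 → Σnom=72.160; wc +0.040/-0.240 → slack +1.399/-1.397; half-tol=0.140, Σhalf²=0.405220
  -G: nom -34.200 → Σnom=37.960; wc +0.153/-0.490 → slack +1.552/-1.887; half-tol=0.322, Σhalf²=0.508582
Nominal = 37.960. Worst-case = [37.960 - 1.887, 37.960 + 1.552] = [36.073, 39.512]. RSS = √0.508582 = 0.713.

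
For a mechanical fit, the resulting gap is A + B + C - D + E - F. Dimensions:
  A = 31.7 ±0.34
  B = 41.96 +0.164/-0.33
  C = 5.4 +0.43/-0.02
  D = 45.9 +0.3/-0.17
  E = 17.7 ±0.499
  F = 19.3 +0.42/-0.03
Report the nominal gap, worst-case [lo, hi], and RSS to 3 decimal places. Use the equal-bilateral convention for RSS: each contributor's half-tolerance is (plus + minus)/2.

nominal=31.560 wc=[29.651,33.193] rss=0.763

Stack each dimension's contribution:
  +A: nom +31.700 → Σnom=31.700; wc +0.340/-0.340 → slack +0.340/-0.340; half-tol=0.340, Σhalf²=0.115600
  +B: nom +41.960 → Σnom=73.660; wc +0.164/-0.330 → slack +0.504/-0.670; half-tol=0.247, Σhalf²=0.176609
  +C: nom +5.400 → Σnom=79.060; wc +0.430/-0.020 → slack +0.934/-0.690; half-tol=0.225, Σhalf²=0.227234
  -D: nom -45.900 → Σnom=33.160; wc +0.170/-0.300 → slack +1.104/-0.990; half-tol=0.235, Σhalf²=0.282459
  +E: nom +17.700 → Σnom=50.860; wc +0.499/-0.499 → slack +1.603/-1.489; half-tol=0.499, Σhalf²=0.531460
  -F: nom -19.300 → Σnom=31.560; wc +0.030/-0.420 → slack +1.633/-1.909; half-tol=0.225, Σhalf²=0.582085
Nominal = 31.560. Worst-case = [31.560 - 1.909, 31.560 + 1.633] = [29.651, 33.193]. RSS = √0.582085 = 0.763.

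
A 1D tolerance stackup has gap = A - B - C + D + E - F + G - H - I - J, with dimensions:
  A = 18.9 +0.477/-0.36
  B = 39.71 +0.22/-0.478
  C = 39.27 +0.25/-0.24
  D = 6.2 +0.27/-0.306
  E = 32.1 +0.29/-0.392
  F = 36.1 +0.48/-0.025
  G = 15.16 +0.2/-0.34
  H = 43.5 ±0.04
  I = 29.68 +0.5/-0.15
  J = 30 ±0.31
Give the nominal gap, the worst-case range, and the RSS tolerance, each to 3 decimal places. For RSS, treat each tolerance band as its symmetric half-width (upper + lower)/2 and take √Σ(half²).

Stack each dimension's contribution:
  +A: nom +18.900 → Σnom=18.900; wc +0.477/-0.360 → slack +0.477/-0.360; half-tol=0.418, Σhalf²=0.175142
  -B: nom -39.710 → Σnom=-20.810; wc +0.478/-0.220 → slack +0.955/-0.580; half-tol=0.349, Σhalf²=0.296943
  -C: nom -39.270 → Σnom=-60.080; wc +0.240/-0.250 → slack +1.195/-0.830; half-tol=0.245, Σhalf²=0.356968
  +D: nom +6.200 → Σnom=-53.880; wc +0.270/-0.306 → slack +1.465/-1.136; half-tol=0.288, Σhalf²=0.439912
  +E: nom +32.100 → Σnom=-21.780; wc +0.290/-0.392 → slack +1.755/-1.528; half-tol=0.341, Σhalf²=0.556193
  -F: nom -36.100 → Σnom=-57.880; wc +0.025/-0.480 → slack +1.780/-2.008; half-tol=0.253, Σhalf²=0.619949
  +G: nom +15.160 → Σnom=-42.720; wc +0.200/-0.340 → slack +1.980/-2.348; half-tol=0.270, Σhalf²=0.692849
  -H: nom -43.500 → Σnom=-86.220; wc +0.040/-0.040 → slack +2.020/-2.388; half-tol=0.040, Σhalf²=0.694449
  -I: nom -29.680 → Σnom=-115.900; wc +0.150/-0.500 → slack +2.170/-2.888; half-tol=0.325, Σhalf²=0.800074
  -J: nom -30.000 → Σnom=-145.900; wc +0.310/-0.310 → slack +2.480/-3.198; half-tol=0.310, Σhalf²=0.896174
Nominal = -145.900. Worst-case = [-145.900 - 3.198, -145.900 + 2.480] = [-149.098, -143.420]. RSS = √0.896174 = 0.947.

nominal=-145.900 wc=[-149.098,-143.420] rss=0.947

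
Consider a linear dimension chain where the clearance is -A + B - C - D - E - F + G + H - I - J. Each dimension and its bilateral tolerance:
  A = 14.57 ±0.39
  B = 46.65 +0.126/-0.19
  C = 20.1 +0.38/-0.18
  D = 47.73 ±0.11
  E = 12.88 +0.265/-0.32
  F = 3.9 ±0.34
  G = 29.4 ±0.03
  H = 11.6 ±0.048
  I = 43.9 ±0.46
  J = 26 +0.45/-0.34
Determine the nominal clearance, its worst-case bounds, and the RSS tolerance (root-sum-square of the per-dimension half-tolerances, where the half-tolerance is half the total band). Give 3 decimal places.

nominal=-81.430 wc=[-84.093,-79.086] rss=0.916

Stack each dimension's contribution:
  -A: nom -14.570 → Σnom=-14.570; wc +0.390/-0.390 → slack +0.390/-0.390; half-tol=0.390, Σhalf²=0.152100
  +B: nom +46.650 → Σnom=32.080; wc +0.126/-0.190 → slack +0.516/-0.580; half-tol=0.158, Σhalf²=0.177064
  -C: nom -20.100 → Σnom=11.980; wc +0.180/-0.380 → slack +0.696/-0.960; half-tol=0.280, Σhalf²=0.255464
  -D: nom -47.730 → Σnom=-35.750; wc +0.110/-0.110 → slack +0.806/-1.070; half-tol=0.110, Σhalf²=0.267564
  -E: nom -12.880 → Σnom=-48.630; wc +0.320/-0.265 → slack +1.126/-1.335; half-tol=0.292, Σhalf²=0.353120
  -F: nom -3.900 → Σnom=-52.530; wc +0.340/-0.340 → slack +1.466/-1.675; half-tol=0.340, Σhalf²=0.468720
  +G: nom +29.400 → Σnom=-23.130; wc +0.030/-0.030 → slack +1.496/-1.705; half-tol=0.030, Σhalf²=0.469620
  +H: nom +11.600 → Σnom=-11.530; wc +0.048/-0.048 → slack +1.544/-1.753; half-tol=0.048, Σhalf²=0.471924
  -I: nom -43.900 → Σnom=-55.430; wc +0.460/-0.460 → slack +2.004/-2.213; half-tol=0.460, Σhalf²=0.683524
  -J: nom -26.000 → Σnom=-81.430; wc +0.340/-0.450 → slack +2.344/-2.663; half-tol=0.395, Σhalf²=0.839549
Nominal = -81.430. Worst-case = [-81.430 - 2.663, -81.430 + 2.344] = [-84.093, -79.086]. RSS = √0.839549 = 0.916.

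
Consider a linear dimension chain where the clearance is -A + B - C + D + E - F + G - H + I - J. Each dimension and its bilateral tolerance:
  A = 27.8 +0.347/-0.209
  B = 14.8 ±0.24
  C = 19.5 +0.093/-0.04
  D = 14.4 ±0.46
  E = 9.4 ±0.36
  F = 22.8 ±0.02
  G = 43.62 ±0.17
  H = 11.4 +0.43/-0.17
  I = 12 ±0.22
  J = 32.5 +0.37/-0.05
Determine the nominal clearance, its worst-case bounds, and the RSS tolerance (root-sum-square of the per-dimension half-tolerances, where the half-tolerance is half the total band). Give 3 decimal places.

nominal=-19.780 wc=[-22.490,-17.841] rss=0.832

Stack each dimension's contribution:
  -A: nom -27.800 → Σnom=-27.800; wc +0.209/-0.347 → slack +0.209/-0.347; half-tol=0.278, Σhalf²=0.077284
  +B: nom +14.800 → Σnom=-13.000; wc +0.240/-0.240 → slack +0.449/-0.587; half-tol=0.240, Σhalf²=0.134884
  -C: nom -19.500 → Σnom=-32.500; wc +0.040/-0.093 → slack +0.489/-0.680; half-tol=0.067, Σhalf²=0.139306
  +D: nom +14.400 → Σnom=-18.100; wc +0.460/-0.460 → slack +0.949/-1.140; half-tol=0.460, Σhalf²=0.350906
  +E: nom +9.400 → Σnom=-8.700; wc +0.360/-0.360 → slack +1.309/-1.500; half-tol=0.360, Σhalf²=0.480506
  -F: nom -22.800 → Σnom=-31.500; wc +0.020/-0.020 → slack +1.329/-1.520; half-tol=0.020, Σhalf²=0.480906
  +G: nom +43.620 → Σnom=12.120; wc +0.170/-0.170 → slack +1.499/-1.690; half-tol=0.170, Σhalf²=0.509806
  -H: nom -11.400 → Σnom=0.720; wc +0.170/-0.430 → slack +1.669/-2.120; half-tol=0.300, Σhalf²=0.599806
  +I: nom +12.000 → Σnom=12.720; wc +0.220/-0.220 → slack +1.889/-2.340; half-tol=0.220, Σhalf²=0.648206
  -J: nom -32.500 → Σnom=-19.780; wc +0.050/-0.370 → slack +1.939/-2.710; half-tol=0.210, Σhalf²=0.692306
Nominal = -19.780. Worst-case = [-19.780 - 2.710, -19.780 + 1.939] = [-22.490, -17.841]. RSS = √0.692306 = 0.832.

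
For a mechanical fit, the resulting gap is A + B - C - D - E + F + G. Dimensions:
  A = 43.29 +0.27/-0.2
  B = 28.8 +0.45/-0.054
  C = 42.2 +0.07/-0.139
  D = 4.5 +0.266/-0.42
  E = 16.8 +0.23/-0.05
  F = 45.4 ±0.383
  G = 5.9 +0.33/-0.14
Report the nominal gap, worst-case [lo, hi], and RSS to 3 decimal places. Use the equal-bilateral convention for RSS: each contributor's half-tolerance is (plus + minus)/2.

nominal=59.890 wc=[58.547,61.932] rss=0.685

Stack each dimension's contribution:
  +A: nom +43.290 → Σnom=43.290; wc +0.270/-0.200 → slack +0.270/-0.200; half-tol=0.235, Σhalf²=0.055225
  +B: nom +28.800 → Σnom=72.090; wc +0.450/-0.054 → slack +0.720/-0.254; half-tol=0.252, Σhalf²=0.118729
  -C: nom -42.200 → Σnom=29.890; wc +0.139/-0.070 → slack +0.859/-0.324; half-tol=0.105, Σhalf²=0.129649
  -D: nom -4.500 → Σnom=25.390; wc +0.420/-0.266 → slack +1.279/-0.590; half-tol=0.343, Σhalf²=0.247298
  -E: nom -16.800 → Σnom=8.590; wc +0.050/-0.230 → slack +1.329/-0.820; half-tol=0.140, Σhalf²=0.266898
  +F: nom +45.400 → Σnom=53.990; wc +0.383/-0.383 → slack +1.712/-1.203; half-tol=0.383, Σhalf²=0.413587
  +G: nom +5.900 → Σnom=59.890; wc +0.330/-0.140 → slack +2.042/-1.343; half-tol=0.235, Σhalf²=0.468812
Nominal = 59.890. Worst-case = [59.890 - 1.343, 59.890 + 2.042] = [58.547, 61.932]. RSS = √0.468812 = 0.685.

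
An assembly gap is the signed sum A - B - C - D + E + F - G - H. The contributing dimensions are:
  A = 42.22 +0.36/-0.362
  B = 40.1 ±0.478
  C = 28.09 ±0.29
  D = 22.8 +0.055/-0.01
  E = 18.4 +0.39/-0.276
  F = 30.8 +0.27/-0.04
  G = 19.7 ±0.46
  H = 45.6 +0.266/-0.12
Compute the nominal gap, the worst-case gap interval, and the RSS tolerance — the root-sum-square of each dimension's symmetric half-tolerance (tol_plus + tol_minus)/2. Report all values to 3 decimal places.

nominal=-64.870 wc=[-67.097,-62.492] rss=0.910

Stack each dimension's contribution:
  +A: nom +42.220 → Σnom=42.220; wc +0.360/-0.362 → slack +0.360/-0.362; half-tol=0.361, Σhalf²=0.130321
  -B: nom -40.100 → Σnom=2.120; wc +0.478/-0.478 → slack +0.838/-0.840; half-tol=0.478, Σhalf²=0.358805
  -C: nom -28.090 → Σnom=-25.970; wc +0.290/-0.290 → slack +1.128/-1.130; half-tol=0.290, Σhalf²=0.442905
  -D: nom -22.800 → Σnom=-48.770; wc +0.010/-0.055 → slack +1.138/-1.185; half-tol=0.033, Σhalf²=0.443961
  +E: nom +18.400 → Σnom=-30.370; wc +0.390/-0.276 → slack +1.528/-1.461; half-tol=0.333, Σhalf²=0.554850
  +F: nom +30.800 → Σnom=0.430; wc +0.270/-0.040 → slack +1.798/-1.501; half-tol=0.155, Σhalf²=0.578875
  -G: nom -19.700 → Σnom=-19.270; wc +0.460/-0.460 → slack +2.258/-1.961; half-tol=0.460, Σhalf²=0.790475
  -H: nom -45.600 → Σnom=-64.870; wc +0.120/-0.266 → slack +2.378/-2.227; half-tol=0.193, Σhalf²=0.827724
Nominal = -64.870. Worst-case = [-64.870 - 2.227, -64.870 + 2.378] = [-67.097, -62.492]. RSS = √0.827724 = 0.910.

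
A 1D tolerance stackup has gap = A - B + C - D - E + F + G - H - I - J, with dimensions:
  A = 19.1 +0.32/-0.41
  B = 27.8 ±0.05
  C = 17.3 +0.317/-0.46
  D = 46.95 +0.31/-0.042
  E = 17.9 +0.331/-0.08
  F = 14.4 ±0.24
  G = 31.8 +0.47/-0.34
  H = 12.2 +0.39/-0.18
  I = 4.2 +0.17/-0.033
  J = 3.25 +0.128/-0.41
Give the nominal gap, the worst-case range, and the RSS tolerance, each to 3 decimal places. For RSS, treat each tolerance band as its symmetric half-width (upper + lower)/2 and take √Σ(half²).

nominal=-29.700 wc=[-32.529,-27.558] rss=0.863

Stack each dimension's contribution:
  +A: nom +19.100 → Σnom=19.100; wc +0.320/-0.410 → slack +0.320/-0.410; half-tol=0.365, Σhalf²=0.133225
  -B: nom -27.800 → Σnom=-8.700; wc +0.050/-0.050 → slack +0.370/-0.460; half-tol=0.050, Σhalf²=0.135725
  +C: nom +17.300 → Σnom=8.600; wc +0.317/-0.460 → slack +0.687/-0.920; half-tol=0.389, Σhalf²=0.286657
  -D: nom -46.950 → Σnom=-38.350; wc +0.042/-0.310 → slack +0.729/-1.230; half-tol=0.176, Σhalf²=0.317633
  -E: nom -17.900 → Σnom=-56.250; wc +0.080/-0.331 → slack +0.809/-1.561; half-tol=0.206, Σhalf²=0.359864
  +F: nom +14.400 → Σnom=-41.850; wc +0.240/-0.240 → slack +1.049/-1.801; half-tol=0.240, Σhalf²=0.417463
  +G: nom +31.800 → Σnom=-10.050; wc +0.470/-0.340 → slack +1.519/-2.141; half-tol=0.405, Σhalf²=0.581489
  -H: nom -12.200 → Σnom=-22.250; wc +0.180/-0.390 → slack +1.699/-2.531; half-tol=0.285, Σhalf²=0.662714
  -I: nom -4.200 → Σnom=-26.450; wc +0.033/-0.170 → slack +1.732/-2.701; half-tol=0.102, Σhalf²=0.673016
  -J: nom -3.250 → Σnom=-29.700; wc +0.410/-0.128 → slack +2.142/-2.829; half-tol=0.269, Σhalf²=0.745377
Nominal = -29.700. Worst-case = [-29.700 - 2.829, -29.700 + 2.142] = [-32.529, -27.558]. RSS = √0.745377 = 0.863.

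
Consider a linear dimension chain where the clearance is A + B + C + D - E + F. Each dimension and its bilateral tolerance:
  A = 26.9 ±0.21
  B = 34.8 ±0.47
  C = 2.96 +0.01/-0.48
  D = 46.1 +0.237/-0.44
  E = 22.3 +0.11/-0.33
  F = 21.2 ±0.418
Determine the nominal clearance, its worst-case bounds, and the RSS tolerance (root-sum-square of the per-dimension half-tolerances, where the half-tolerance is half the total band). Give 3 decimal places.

Stack each dimension's contribution:
  +A: nom +26.900 → Σnom=26.900; wc +0.210/-0.210 → slack +0.210/-0.210; half-tol=0.210, Σhalf²=0.044100
  +B: nom +34.800 → Σnom=61.700; wc +0.470/-0.470 → slack +0.680/-0.680; half-tol=0.470, Σhalf²=0.265000
  +C: nom +2.960 → Σnom=64.660; wc +0.010/-0.480 → slack +0.690/-1.160; half-tol=0.245, Σhalf²=0.325025
  +D: nom +46.100 → Σnom=110.760; wc +0.237/-0.440 → slack +0.927/-1.600; half-tol=0.339, Σhalf²=0.439607
  -E: nom -22.300 → Σnom=88.460; wc +0.330/-0.110 → slack +1.257/-1.710; half-tol=0.220, Σhalf²=0.488007
  +F: nom +21.200 → Σnom=109.660; wc +0.418/-0.418 → slack +1.675/-2.128; half-tol=0.418, Σhalf²=0.662731
Nominal = 109.660. Worst-case = [109.660 - 2.128, 109.660 + 1.675] = [107.532, 111.335]. RSS = √0.662731 = 0.814.

nominal=109.660 wc=[107.532,111.335] rss=0.814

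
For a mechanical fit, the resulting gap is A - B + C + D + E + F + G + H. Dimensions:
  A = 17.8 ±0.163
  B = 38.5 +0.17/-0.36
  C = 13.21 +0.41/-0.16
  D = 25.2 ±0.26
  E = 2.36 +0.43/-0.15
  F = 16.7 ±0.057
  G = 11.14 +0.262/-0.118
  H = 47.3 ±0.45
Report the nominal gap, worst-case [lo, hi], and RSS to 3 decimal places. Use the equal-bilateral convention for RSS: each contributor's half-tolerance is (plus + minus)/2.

nominal=95.210 wc=[93.682,97.602] rss=0.756

Stack each dimension's contribution:
  +A: nom +17.800 → Σnom=17.800; wc +0.163/-0.163 → slack +0.163/-0.163; half-tol=0.163, Σhalf²=0.026569
  -B: nom -38.500 → Σnom=-20.700; wc +0.360/-0.170 → slack +0.523/-0.333; half-tol=0.265, Σhalf²=0.096794
  +C: nom +13.210 → Σnom=-7.490; wc +0.410/-0.160 → slack +0.933/-0.493; half-tol=0.285, Σhalf²=0.178019
  +D: nom +25.200 → Σnom=17.710; wc +0.260/-0.260 → slack +1.193/-0.753; half-tol=0.260, Σhalf²=0.245619
  +E: nom +2.360 → Σnom=20.070; wc +0.430/-0.150 → slack +1.623/-0.903; half-tol=0.290, Σhalf²=0.329719
  +F: nom +16.700 → Σnom=36.770; wc +0.057/-0.057 → slack +1.680/-0.960; half-tol=0.057, Σhalf²=0.332968
  +G: nom +11.140 → Σnom=47.910; wc +0.262/-0.118 → slack +1.942/-1.078; half-tol=0.190, Σhalf²=0.369068
  +H: nom +47.300 → Σnom=95.210; wc +0.450/-0.450 → slack +2.392/-1.528; half-tol=0.450, Σhalf²=0.571568
Nominal = 95.210. Worst-case = [95.210 - 1.528, 95.210 + 2.392] = [93.682, 97.602]. RSS = √0.571568 = 0.756.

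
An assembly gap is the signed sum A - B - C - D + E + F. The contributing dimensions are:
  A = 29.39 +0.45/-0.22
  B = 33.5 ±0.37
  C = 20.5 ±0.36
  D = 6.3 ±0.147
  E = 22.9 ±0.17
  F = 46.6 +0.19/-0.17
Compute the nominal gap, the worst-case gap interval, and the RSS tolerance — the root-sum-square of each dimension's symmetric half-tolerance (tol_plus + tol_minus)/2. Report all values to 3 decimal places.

nominal=38.590 wc=[37.153,40.277] rss=0.679

Stack each dimension's contribution:
  +A: nom +29.390 → Σnom=29.390; wc +0.450/-0.220 → slack +0.450/-0.220; half-tol=0.335, Σhalf²=0.112225
  -B: nom -33.500 → Σnom=-4.110; wc +0.370/-0.370 → slack +0.820/-0.590; half-tol=0.370, Σhalf²=0.249125
  -C: nom -20.500 → Σnom=-24.610; wc +0.360/-0.360 → slack +1.180/-0.950; half-tol=0.360, Σhalf²=0.378725
  -D: nom -6.300 → Σnom=-30.910; wc +0.147/-0.147 → slack +1.327/-1.097; half-tol=0.147, Σhalf²=0.400334
  +E: nom +22.900 → Σnom=-8.010; wc +0.170/-0.170 → slack +1.497/-1.267; half-tol=0.170, Σhalf²=0.429234
  +F: nom +46.600 → Σnom=38.590; wc +0.190/-0.170 → slack +1.687/-1.437; half-tol=0.180, Σhalf²=0.461634
Nominal = 38.590. Worst-case = [38.590 - 1.437, 38.590 + 1.687] = [37.153, 40.277]. RSS = √0.461634 = 0.679.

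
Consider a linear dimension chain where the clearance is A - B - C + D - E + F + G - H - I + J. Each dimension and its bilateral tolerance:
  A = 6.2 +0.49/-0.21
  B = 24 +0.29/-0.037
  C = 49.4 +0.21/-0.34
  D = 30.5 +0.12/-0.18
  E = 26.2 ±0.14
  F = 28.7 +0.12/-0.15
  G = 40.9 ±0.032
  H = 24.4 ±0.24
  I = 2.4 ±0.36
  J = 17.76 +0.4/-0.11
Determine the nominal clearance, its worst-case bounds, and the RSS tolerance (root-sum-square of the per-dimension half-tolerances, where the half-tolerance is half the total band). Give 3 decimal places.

nominal=-2.340 wc=[-4.262,-0.061] rss=0.734

Stack each dimension's contribution:
  +A: nom +6.200 → Σnom=6.200; wc +0.490/-0.210 → slack +0.490/-0.210; half-tol=0.350, Σhalf²=0.122500
  -B: nom -24.000 → Σnom=-17.800; wc +0.037/-0.290 → slack +0.527/-0.500; half-tol=0.163, Σhalf²=0.149232
  -C: nom -49.400 → Σnom=-67.200; wc +0.340/-0.210 → slack +0.867/-0.710; half-tol=0.275, Σhalf²=0.224857
  +D: nom +30.500 → Σnom=-36.700; wc +0.120/-0.180 → slack +0.987/-0.890; half-tol=0.150, Σhalf²=0.247357
  -E: nom -26.200 → Σnom=-62.900; wc +0.140/-0.140 → slack +1.127/-1.030; half-tol=0.140, Σhalf²=0.266957
  +F: nom +28.700 → Σnom=-34.200; wc +0.120/-0.150 → slack +1.247/-1.180; half-tol=0.135, Σhalf²=0.285182
  +G: nom +40.900 → Σnom=6.700; wc +0.032/-0.032 → slack +1.279/-1.212; half-tol=0.032, Σhalf²=0.286206
  -H: nom -24.400 → Σnom=-17.700; wc +0.240/-0.240 → slack +1.519/-1.452; half-tol=0.240, Σhalf²=0.343806
  -I: nom -2.400 → Σnom=-20.100; wc +0.360/-0.360 → slack +1.879/-1.812; half-tol=0.360, Σhalf²=0.473406
  +J: nom +17.760 → Σnom=-2.340; wc +0.400/-0.110 → slack +2.279/-1.922; half-tol=0.255, Σhalf²=0.538431
Nominal = -2.340. Worst-case = [-2.340 - 1.922, -2.340 + 2.279] = [-4.262, -0.061]. RSS = √0.538431 = 0.734.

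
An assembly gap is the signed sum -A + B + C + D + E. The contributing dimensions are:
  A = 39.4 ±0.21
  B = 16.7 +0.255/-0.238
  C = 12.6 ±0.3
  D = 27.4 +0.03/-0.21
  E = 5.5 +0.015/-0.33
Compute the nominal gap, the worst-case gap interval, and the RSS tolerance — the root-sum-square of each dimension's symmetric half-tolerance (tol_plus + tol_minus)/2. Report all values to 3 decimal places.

nominal=22.800 wc=[21.512,23.610] rss=0.489

Stack each dimension's contribution:
  -A: nom -39.400 → Σnom=-39.400; wc +0.210/-0.210 → slack +0.210/-0.210; half-tol=0.210, Σhalf²=0.044100
  +B: nom +16.700 → Σnom=-22.700; wc +0.255/-0.238 → slack +0.465/-0.448; half-tol=0.246, Σhalf²=0.104862
  +C: nom +12.600 → Σnom=-10.100; wc +0.300/-0.300 → slack +0.765/-0.748; half-tol=0.300, Σhalf²=0.194862
  +D: nom +27.400 → Σnom=17.300; wc +0.030/-0.210 → slack +0.795/-0.958; half-tol=0.120, Σhalf²=0.209262
  +E: nom +5.500 → Σnom=22.800; wc +0.015/-0.330 → slack +0.810/-1.288; half-tol=0.173, Σhalf²=0.239018
Nominal = 22.800. Worst-case = [22.800 - 1.288, 22.800 + 0.810] = [21.512, 23.610]. RSS = √0.239018 = 0.489.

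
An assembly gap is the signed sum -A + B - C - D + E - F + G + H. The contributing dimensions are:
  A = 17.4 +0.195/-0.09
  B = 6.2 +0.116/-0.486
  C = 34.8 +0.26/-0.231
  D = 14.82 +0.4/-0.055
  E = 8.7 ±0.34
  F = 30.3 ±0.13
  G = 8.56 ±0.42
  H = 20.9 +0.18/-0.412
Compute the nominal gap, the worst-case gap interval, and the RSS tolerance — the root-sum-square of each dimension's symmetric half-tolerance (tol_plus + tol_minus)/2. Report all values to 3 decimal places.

Stack each dimension's contribution:
  -A: nom -17.400 → Σnom=-17.400; wc +0.090/-0.195 → slack +0.090/-0.195; half-tol=0.143, Σhalf²=0.020306
  +B: nom +6.200 → Σnom=-11.200; wc +0.116/-0.486 → slack +0.206/-0.681; half-tol=0.301, Σhalf²=0.110907
  -C: nom -34.800 → Σnom=-46.000; wc +0.231/-0.260 → slack +0.437/-0.941; half-tol=0.245, Σhalf²=0.171177
  -D: nom -14.820 → Σnom=-60.820; wc +0.055/-0.400 → slack +0.492/-1.341; half-tol=0.228, Σhalf²=0.222934
  +E: nom +8.700 → Σnom=-52.120; wc +0.340/-0.340 → slack +0.832/-1.681; half-tol=0.340, Σhalf²=0.338534
  -F: nom -30.300 → Σnom=-82.420; wc +0.130/-0.130 → slack +0.962/-1.811; half-tol=0.130, Σhalf²=0.355434
  +G: nom +8.560 → Σnom=-73.860; wc +0.420/-0.420 → slack +1.382/-2.231; half-tol=0.420, Σhalf²=0.531834
  +H: nom +20.900 → Σnom=-52.960; wc +0.180/-0.412 → slack +1.562/-2.643; half-tol=0.296, Σhalf²=0.619450
Nominal = -52.960. Worst-case = [-52.960 - 2.643, -52.960 + 1.562] = [-55.603, -51.398]. RSS = √0.619450 = 0.787.

nominal=-52.960 wc=[-55.603,-51.398] rss=0.787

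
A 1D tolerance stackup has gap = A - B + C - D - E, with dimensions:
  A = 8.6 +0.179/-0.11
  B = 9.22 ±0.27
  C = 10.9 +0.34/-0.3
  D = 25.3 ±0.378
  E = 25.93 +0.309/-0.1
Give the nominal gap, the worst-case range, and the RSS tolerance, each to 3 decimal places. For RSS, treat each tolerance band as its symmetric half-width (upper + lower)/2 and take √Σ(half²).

nominal=-40.950 wc=[-42.317,-39.683] rss=0.617

Stack each dimension's contribution:
  +A: nom +8.600 → Σnom=8.600; wc +0.179/-0.110 → slack +0.179/-0.110; half-tol=0.144, Σhalf²=0.020880
  -B: nom -9.220 → Σnom=-0.620; wc +0.270/-0.270 → slack +0.449/-0.380; half-tol=0.270, Σhalf²=0.093780
  +C: nom +10.900 → Σnom=10.280; wc +0.340/-0.300 → slack +0.789/-0.680; half-tol=0.320, Σhalf²=0.196180
  -D: nom -25.300 → Σnom=-15.020; wc +0.378/-0.378 → slack +1.167/-1.058; half-tol=0.378, Σhalf²=0.339064
  -E: nom -25.930 → Σnom=-40.950; wc +0.100/-0.309 → slack +1.267/-1.367; half-tol=0.205, Σhalf²=0.380885
Nominal = -40.950. Worst-case = [-40.950 - 1.367, -40.950 + 1.267] = [-42.317, -39.683]. RSS = √0.380885 = 0.617.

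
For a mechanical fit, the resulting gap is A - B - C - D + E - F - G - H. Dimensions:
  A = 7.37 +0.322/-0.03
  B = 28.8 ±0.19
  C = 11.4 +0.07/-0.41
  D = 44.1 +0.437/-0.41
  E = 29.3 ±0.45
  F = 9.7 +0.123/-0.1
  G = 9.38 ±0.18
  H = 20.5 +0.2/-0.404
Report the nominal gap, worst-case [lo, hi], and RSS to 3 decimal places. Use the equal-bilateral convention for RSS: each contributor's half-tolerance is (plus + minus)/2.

nominal=-87.210 wc=[-88.890,-84.744] rss=0.802

Stack each dimension's contribution:
  +A: nom +7.370 → Σnom=7.370; wc +0.322/-0.030 → slack +0.322/-0.030; half-tol=0.176, Σhalf²=0.030976
  -B: nom -28.800 → Σnom=-21.430; wc +0.190/-0.190 → slack +0.512/-0.220; half-tol=0.190, Σhalf²=0.067076
  -C: nom -11.400 → Σnom=-32.830; wc +0.410/-0.070 → slack +0.922/-0.290; half-tol=0.240, Σhalf²=0.124676
  -D: nom -44.100 → Σnom=-76.930; wc +0.410/-0.437 → slack +1.332/-0.727; half-tol=0.423, Σhalf²=0.304028
  +E: nom +29.300 → Σnom=-47.630; wc +0.450/-0.450 → slack +1.782/-1.177; half-tol=0.450, Σhalf²=0.506528
  -F: nom -9.700 → Σnom=-57.330; wc +0.100/-0.123 → slack +1.882/-1.300; half-tol=0.112, Σhalf²=0.518961
  -G: nom -9.380 → Σnom=-66.710; wc +0.180/-0.180 → slack +2.062/-1.480; half-tol=0.180, Σhalf²=0.551361
  -H: nom -20.500 → Σnom=-87.210; wc +0.404/-0.200 → slack +2.466/-1.680; half-tol=0.302, Σhalf²=0.642565
Nominal = -87.210. Worst-case = [-87.210 - 1.680, -87.210 + 2.466] = [-88.890, -84.744]. RSS = √0.642565 = 0.802.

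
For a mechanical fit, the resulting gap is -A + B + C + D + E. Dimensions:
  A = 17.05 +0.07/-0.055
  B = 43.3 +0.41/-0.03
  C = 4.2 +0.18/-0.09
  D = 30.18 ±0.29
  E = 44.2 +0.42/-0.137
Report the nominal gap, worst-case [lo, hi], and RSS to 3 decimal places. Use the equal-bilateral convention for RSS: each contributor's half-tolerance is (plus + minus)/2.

nominal=104.830 wc=[104.213,106.185] rss=0.482

Stack each dimension's contribution:
  -A: nom -17.050 → Σnom=-17.050; wc +0.055/-0.070 → slack +0.055/-0.070; half-tol=0.062, Σhalf²=0.003906
  +B: nom +43.300 → Σnom=26.250; wc +0.410/-0.030 → slack +0.465/-0.100; half-tol=0.220, Σhalf²=0.052306
  +C: nom +4.200 → Σnom=30.450; wc +0.180/-0.090 → slack +0.645/-0.190; half-tol=0.135, Σhalf²=0.070531
  +D: nom +30.180 → Σnom=60.630; wc +0.290/-0.290 → slack +0.935/-0.480; half-tol=0.290, Σhalf²=0.154631
  +E: nom +44.200 → Σnom=104.830; wc +0.420/-0.137 → slack +1.355/-0.617; half-tol=0.278, Σhalf²=0.232193
Nominal = 104.830. Worst-case = [104.830 - 0.617, 104.830 + 1.355] = [104.213, 106.185]. RSS = √0.232193 = 0.482.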